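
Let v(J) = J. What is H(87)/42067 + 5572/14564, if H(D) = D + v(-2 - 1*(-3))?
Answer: 58919739/153165947 ≈ 0.38468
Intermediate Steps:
H(D) = 1 + D (H(D) = D + (-2 - 1*(-3)) = D + (-2 + 3) = D + 1 = 1 + D)
H(87)/42067 + 5572/14564 = (1 + 87)/42067 + 5572/14564 = 88*(1/42067) + 5572*(1/14564) = 88/42067 + 1393/3641 = 58919739/153165947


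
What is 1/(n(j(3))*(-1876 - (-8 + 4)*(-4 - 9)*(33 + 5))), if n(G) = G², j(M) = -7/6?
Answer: -1/5243 ≈ -0.00019073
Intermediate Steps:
j(M) = -7/6 (j(M) = -7*⅙ = -7/6)
1/(n(j(3))*(-1876 - (-8 + 4)*(-4 - 9)*(33 + 5))) = 1/(((-7/6)²)*(-1876 - (-8 + 4)*(-4 - 9)*(33 + 5))) = 1/((49/36)*(-1876 - (-4*(-13))*38)) = 36/(49*(-1876 - 52*38)) = 36/(49*(-1876 - 1*1976)) = 36/(49*(-1876 - 1976)) = (36/49)/(-3852) = (36/49)*(-1/3852) = -1/5243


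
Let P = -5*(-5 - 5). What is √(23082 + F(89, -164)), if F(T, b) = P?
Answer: 2*√5783 ≈ 152.09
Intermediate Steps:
P = 50 (P = -5*(-10) = 50)
F(T, b) = 50
√(23082 + F(89, -164)) = √(23082 + 50) = √23132 = 2*√5783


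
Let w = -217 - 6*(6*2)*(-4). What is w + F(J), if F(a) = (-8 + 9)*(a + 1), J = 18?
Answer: 90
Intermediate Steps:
F(a) = 1 + a (F(a) = 1*(1 + a) = 1 + a)
w = 71 (w = -217 - 6*12*(-4) = -217 - 72*(-4) = -217 - 1*(-288) = -217 + 288 = 71)
w + F(J) = 71 + (1 + 18) = 71 + 19 = 90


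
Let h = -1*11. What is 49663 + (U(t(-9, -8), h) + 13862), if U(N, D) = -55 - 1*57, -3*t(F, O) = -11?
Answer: 63413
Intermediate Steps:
t(F, O) = 11/3 (t(F, O) = -⅓*(-11) = 11/3)
h = -11
U(N, D) = -112 (U(N, D) = -55 - 57 = -112)
49663 + (U(t(-9, -8), h) + 13862) = 49663 + (-112 + 13862) = 49663 + 13750 = 63413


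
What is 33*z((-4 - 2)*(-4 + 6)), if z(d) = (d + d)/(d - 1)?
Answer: 792/13 ≈ 60.923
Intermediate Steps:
z(d) = 2*d/(-1 + d) (z(d) = (2*d)/(-1 + d) = 2*d/(-1 + d))
33*z((-4 - 2)*(-4 + 6)) = 33*(2*((-4 - 2)*(-4 + 6))/(-1 + (-4 - 2)*(-4 + 6))) = 33*(2*(-6*2)/(-1 - 6*2)) = 33*(2*(-12)/(-1 - 12)) = 33*(2*(-12)/(-13)) = 33*(2*(-12)*(-1/13)) = 33*(24/13) = 792/13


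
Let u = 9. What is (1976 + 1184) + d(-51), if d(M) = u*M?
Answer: 2701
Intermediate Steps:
d(M) = 9*M
(1976 + 1184) + d(-51) = (1976 + 1184) + 9*(-51) = 3160 - 459 = 2701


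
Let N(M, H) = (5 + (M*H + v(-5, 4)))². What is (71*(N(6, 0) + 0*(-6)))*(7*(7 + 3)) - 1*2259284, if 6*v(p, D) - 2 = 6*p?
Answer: -20328586/9 ≈ -2.2587e+6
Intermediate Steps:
v(p, D) = ⅓ + p (v(p, D) = ⅓ + (6*p)/6 = ⅓ + p)
N(M, H) = (⅓ + H*M)² (N(M, H) = (5 + (M*H + (⅓ - 5)))² = (5 + (H*M - 14/3))² = (5 + (-14/3 + H*M))² = (⅓ + H*M)²)
(71*(N(6, 0) + 0*(-6)))*(7*(7 + 3)) - 1*2259284 = (71*((1 + 3*0*6)²/9 + 0*(-6)))*(7*(7 + 3)) - 1*2259284 = (71*((1 + 0)²/9 + 0))*(7*10) - 2259284 = (71*((⅑)*1² + 0))*70 - 2259284 = (71*((⅑)*1 + 0))*70 - 2259284 = (71*(⅑ + 0))*70 - 2259284 = (71*(⅑))*70 - 2259284 = (71/9)*70 - 2259284 = 4970/9 - 2259284 = -20328586/9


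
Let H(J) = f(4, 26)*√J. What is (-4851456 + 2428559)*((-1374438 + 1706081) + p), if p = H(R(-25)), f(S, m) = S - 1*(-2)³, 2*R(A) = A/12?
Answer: -803536829771 - 12114485*I*√6 ≈ -8.0354e+11 - 2.9674e+7*I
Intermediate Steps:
R(A) = A/24 (R(A) = (A/12)/2 = A/24)
f(S, m) = 8 + S (f(S, m) = S - 1*(-8) = S + 8 = 8 + S)
H(J) = 12*√J (H(J) = (8 + 4)*√J = 12*√J)
p = 5*I*√6 (p = 12*√((1/24)*(-25)) = 12*√(-25/24) = 12*(5*I*√6/12) = 5*I*√6 ≈ 12.247*I)
(-4851456 + 2428559)*((-1374438 + 1706081) + p) = (-4851456 + 2428559)*((-1374438 + 1706081) + 5*I*√6) = -2422897*(331643 + 5*I*√6) = -803536829771 - 12114485*I*√6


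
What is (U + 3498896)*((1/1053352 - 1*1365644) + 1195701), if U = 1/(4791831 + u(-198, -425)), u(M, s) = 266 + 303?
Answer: -600331170938761728404587/1009616824960 ≈ -5.9461e+11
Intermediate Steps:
u(M, s) = 569
U = 1/4792400 (U = 1/(4791831 + 569) = 1/4792400 ≈ 2.0866e-7)
(U + 3498896)*((1/1053352 - 1*1365644) + 1195701) = (1/4792400 + 3498896)*((1/1053352 - 1*1365644) + 1195701) = 16768109190401*((1/1053352 - 1365644) + 1195701)/4792400 = 16768109190401*(-1438503838687/1053352 + 1195701)/4792400 = (16768109190401/4792400)*(-179009798935/1053352) = -600331170938761728404587/1009616824960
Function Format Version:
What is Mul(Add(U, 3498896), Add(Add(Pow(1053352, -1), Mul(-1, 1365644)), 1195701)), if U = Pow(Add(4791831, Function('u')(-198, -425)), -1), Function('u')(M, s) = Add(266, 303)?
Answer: Rational(-600331170938761728404587, 1009616824960) ≈ -5.9461e+11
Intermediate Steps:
Function('u')(M, s) = 569
U = Rational(1, 4792400) (U = Pow(Add(4791831, 569), -1) = Pow(4792400, -1) = Rational(1, 4792400) ≈ 2.0866e-7)
Mul(Add(U, 3498896), Add(Add(Pow(1053352, -1), Mul(-1, 1365644)), 1195701)) = Mul(Add(Rational(1, 4792400), 3498896), Add(Add(Pow(1053352, -1), Mul(-1, 1365644)), 1195701)) = Mul(Rational(16768109190401, 4792400), Add(Add(Rational(1, 1053352), -1365644), 1195701)) = Mul(Rational(16768109190401, 4792400), Add(Rational(-1438503838687, 1053352), 1195701)) = Mul(Rational(16768109190401, 4792400), Rational(-179009798935, 1053352)) = Rational(-600331170938761728404587, 1009616824960)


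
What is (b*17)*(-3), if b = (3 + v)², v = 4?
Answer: -2499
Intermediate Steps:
b = 49 (b = (3 + 4)² = 7² = 49)
(b*17)*(-3) = (49*17)*(-3) = 833*(-3) = -2499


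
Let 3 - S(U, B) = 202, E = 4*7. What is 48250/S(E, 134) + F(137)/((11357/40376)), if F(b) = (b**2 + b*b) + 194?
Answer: 302622003918/2260043 ≈ 1.3390e+5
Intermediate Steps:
E = 28
S(U, B) = -199 (S(U, B) = 3 - 1*202 = 3 - 202 = -199)
F(b) = 194 + 2*b**2 (F(b) = (b**2 + b**2) + 194 = 2*b**2 + 194 = 194 + 2*b**2)
48250/S(E, 134) + F(137)/((11357/40376)) = 48250/(-199) + (194 + 2*137**2)/((11357/40376)) = 48250*(-1/199) + (194 + 2*18769)/((11357*(1/40376))) = -48250/199 + (194 + 37538)/(11357/40376) = -48250/199 + 37732*(40376/11357) = -48250/199 + 1523467232/11357 = 302622003918/2260043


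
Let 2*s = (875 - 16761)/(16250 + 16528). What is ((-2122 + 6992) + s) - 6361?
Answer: -48879941/32778 ≈ -1491.2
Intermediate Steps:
s = -7943/32778 (s = ((875 - 16761)/(16250 + 16528))/2 = (-15886/32778)/2 = (-15886*1/32778)/2 = (½)*(-7943/16389) = -7943/32778 ≈ -0.24233)
((-2122 + 6992) + s) - 6361 = ((-2122 + 6992) - 7943/32778) - 6361 = (4870 - 7943/32778) - 6361 = 159620917/32778 - 6361 = -48879941/32778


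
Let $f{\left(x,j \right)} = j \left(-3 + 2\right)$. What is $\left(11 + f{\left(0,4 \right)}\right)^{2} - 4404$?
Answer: $-4355$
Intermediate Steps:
$f{\left(x,j \right)} = - j$ ($f{\left(x,j \right)} = j \left(-1\right) = - j$)
$\left(11 + f{\left(0,4 \right)}\right)^{2} - 4404 = \left(11 - 4\right)^{2} - 4404 = 7^{2} - 4404 = 49 - 4404 = -4355$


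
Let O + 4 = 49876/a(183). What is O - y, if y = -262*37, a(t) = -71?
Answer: 638114/71 ≈ 8987.5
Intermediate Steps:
y = -9694
O = -50160/71 (O = -4 + 49876/(-71) = -4 + 49876*(-1/71) = -4 - 49876/71 = -50160/71 ≈ -706.48)
O - y = -50160/71 - 1*(-9694) = -50160/71 + 9694 = 638114/71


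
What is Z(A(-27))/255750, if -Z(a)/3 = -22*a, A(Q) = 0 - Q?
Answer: 27/3875 ≈ 0.0069677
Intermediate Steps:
A(Q) = -Q
Z(a) = 66*a (Z(a) = -(-66)*a = 66*a)
Z(A(-27))/255750 = (66*(-1*(-27)))/255750 = (66*27)*(1/255750) = 1782*(1/255750) = 27/3875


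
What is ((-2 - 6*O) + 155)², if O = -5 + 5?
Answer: 23409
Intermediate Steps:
O = 0
((-2 - 6*O) + 155)² = ((-2 - 6*0) + 155)² = ((-2 + 0) + 155)² = (-2 + 155)² = 153² = 23409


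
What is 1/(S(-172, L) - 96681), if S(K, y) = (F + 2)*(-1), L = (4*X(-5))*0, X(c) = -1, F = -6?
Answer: -1/96677 ≈ -1.0344e-5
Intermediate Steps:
L = 0 (L = (4*(-1))*0 = -4*0 = 0)
S(K, y) = 4 (S(K, y) = (-6 + 2)*(-1) = -4*(-1) = 4)
1/(S(-172, L) - 96681) = 1/(4 - 96681) = 1/(-96677) = -1/96677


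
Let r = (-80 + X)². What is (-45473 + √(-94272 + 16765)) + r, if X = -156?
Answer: 10223 + I*√77507 ≈ 10223.0 + 278.4*I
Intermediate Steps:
r = 55696 (r = (-80 - 156)² = (-236)² = 55696)
(-45473 + √(-94272 + 16765)) + r = (-45473 + √(-94272 + 16765)) + 55696 = (-45473 + √(-77507)) + 55696 = (-45473 + I*√77507) + 55696 = 10223 + I*√77507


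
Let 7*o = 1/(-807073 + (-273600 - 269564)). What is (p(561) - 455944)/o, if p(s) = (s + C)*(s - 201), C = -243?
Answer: 3227401288776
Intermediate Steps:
p(s) = (-243 + s)*(-201 + s) (p(s) = (s - 243)*(s - 201) = (-243 + s)*(-201 + s))
o = -1/9451659 (o = 1/(7*(-807073 + (-273600 - 269564))) = 1/(7*(-807073 - 543164)) = (1/7)/(-1350237) = (1/7)*(-1/1350237) = -1/9451659 ≈ -1.0580e-7)
(p(561) - 455944)/o = ((48843 + 561**2 - 444*561) - 455944)/(-1/9451659) = ((48843 + 314721 - 249084) - 455944)*(-9451659) = (114480 - 455944)*(-9451659) = -341464*(-9451659) = 3227401288776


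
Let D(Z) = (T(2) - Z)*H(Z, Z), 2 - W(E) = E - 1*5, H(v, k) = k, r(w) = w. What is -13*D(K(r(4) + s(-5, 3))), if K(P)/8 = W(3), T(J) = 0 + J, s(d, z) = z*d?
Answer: 12480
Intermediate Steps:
s(d, z) = d*z
T(J) = J
W(E) = 7 - E (W(E) = 2 - (E - 1*5) = 2 - (E - 5) = 2 - (-5 + E) = 2 + (5 - E) = 7 - E)
K(P) = 32 (K(P) = 8*(7 - 1*3) = 8*(7 - 3) = 8*4 = 32)
D(Z) = Z*(2 - Z) (D(Z) = (2 - Z)*Z = Z*(2 - Z))
-13*D(K(r(4) + s(-5, 3))) = -416*(2 - 1*32) = -416*(2 - 32) = -416*(-30) = -13*(-960) = 12480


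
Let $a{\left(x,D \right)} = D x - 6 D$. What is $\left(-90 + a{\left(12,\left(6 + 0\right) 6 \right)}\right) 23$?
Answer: $2898$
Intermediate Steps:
$a{\left(x,D \right)} = - 6 D + D x$
$\left(-90 + a{\left(12,\left(6 + 0\right) 6 \right)}\right) 23 = \left(-90 + \left(6 + 0\right) 6 \left(-6 + 12\right)\right) 23 = \left(-90 + 6 \cdot 6 \cdot 6\right) 23 = \left(-90 + 36 \cdot 6\right) 23 = \left(-90 + 216\right) 23 = 126 \cdot 23 = 2898$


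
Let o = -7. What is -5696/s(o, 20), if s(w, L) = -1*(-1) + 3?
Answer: -1424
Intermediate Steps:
s(w, L) = 4 (s(w, L) = 1 + 3 = 4)
-5696/s(o, 20) = -5696/4 = -5696*¼ = -1424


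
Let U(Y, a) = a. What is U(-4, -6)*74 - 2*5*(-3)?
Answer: -414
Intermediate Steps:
U(-4, -6)*74 - 2*5*(-3) = -6*74 - 2*5*(-3) = -444 - 10*(-3) = -444 + 30 = -414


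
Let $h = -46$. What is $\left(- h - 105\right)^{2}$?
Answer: $3481$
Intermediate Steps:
$\left(- h - 105\right)^{2} = \left(\left(-1\right) \left(-46\right) - 105\right)^{2} = \left(46 - 105\right)^{2} = \left(-59\right)^{2} = 3481$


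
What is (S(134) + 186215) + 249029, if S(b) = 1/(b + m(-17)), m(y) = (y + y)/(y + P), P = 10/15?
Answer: 2902207041/6668 ≈ 4.3524e+5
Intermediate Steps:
P = 2/3 (P = 10*(1/15) = 2/3 ≈ 0.66667)
m(y) = 2*y/(2/3 + y) (m(y) = (y + y)/(y + 2/3) = (2*y)/(2/3 + y) = 2*y/(2/3 + y))
S(b) = 1/(102/49 + b) (S(b) = 1/(b + 6*(-17)/(2 + 3*(-17))) = 1/(b + 6*(-17)/(2 - 51)) = 1/(b + 6*(-17)/(-49)) = 1/(b + 6*(-17)*(-1/49)) = 1/(b + 102/49) = 1/(102/49 + b))
(S(134) + 186215) + 249029 = (49/(102 + 49*134) + 186215) + 249029 = (49/(102 + 6566) + 186215) + 249029 = (49/6668 + 186215) + 249029 = 1241681669/6668 + 249029 = 2902207041/6668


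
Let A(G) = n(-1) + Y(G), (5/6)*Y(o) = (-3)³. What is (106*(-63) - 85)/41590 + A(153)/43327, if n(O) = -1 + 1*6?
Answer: -294160067/1801969930 ≈ -0.16324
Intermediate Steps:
Y(o) = -162/5 (Y(o) = (6/5)*(-3)³ = (6/5)*(-27) = -162/5)
n(O) = 5 (n(O) = -1 + 6 = 5)
A(G) = -137/5 (A(G) = 5 - 162/5 = -137/5)
(106*(-63) - 85)/41590 + A(153)/43327 = (106*(-63) - 85)/41590 - 137/5/43327 = (-6678 - 85)*(1/41590) - 137/5*1/43327 = -6763*1/41590 - 137/216635 = -6763/41590 - 137/216635 = -294160067/1801969930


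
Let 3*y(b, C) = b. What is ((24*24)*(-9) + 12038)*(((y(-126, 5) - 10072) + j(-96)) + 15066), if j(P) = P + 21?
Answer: 33426958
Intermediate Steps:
y(b, C) = b/3
j(P) = 21 + P
((24*24)*(-9) + 12038)*(((y(-126, 5) - 10072) + j(-96)) + 15066) = ((24*24)*(-9) + 12038)*((((⅓)*(-126) - 10072) + (21 - 96)) + 15066) = (576*(-9) + 12038)*(((-42 - 10072) - 75) + 15066) = (-5184 + 12038)*((-10114 - 75) + 15066) = 6854*(-10189 + 15066) = 6854*4877 = 33426958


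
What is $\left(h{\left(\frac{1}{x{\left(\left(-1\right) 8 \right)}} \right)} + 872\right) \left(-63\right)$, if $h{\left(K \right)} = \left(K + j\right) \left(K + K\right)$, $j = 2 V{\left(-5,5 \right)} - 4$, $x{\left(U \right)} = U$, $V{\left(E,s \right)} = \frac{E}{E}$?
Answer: $- \frac{1759023}{32} \approx -54970.0$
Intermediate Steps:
$V{\left(E,s \right)} = 1$
$j = -2$ ($j = 2 \cdot 1 - 4 = 2 - 4 = -2$)
$h{\left(K \right)} = 2 K \left(-2 + K\right)$ ($h{\left(K \right)} = \left(K - 2\right) \left(K + K\right) = \left(-2 + K\right) 2 K = 2 K \left(-2 + K\right)$)
$\left(h{\left(\frac{1}{x{\left(\left(-1\right) 8 \right)}} \right)} + 872\right) \left(-63\right) = \left(\frac{2 \left(-2 + \frac{1}{\left(-1\right) 8}\right)}{\left(-1\right) 8} + 872\right) \left(-63\right) = \left(\frac{2 \left(-2 + \frac{1}{-8}\right)}{-8} + 872\right) \left(-63\right) = \left(2 \left(- \frac{1}{8}\right) \left(-2 - \frac{1}{8}\right) + 872\right) \left(-63\right) = \left(2 \left(- \frac{1}{8}\right) \left(- \frac{17}{8}\right) + 872\right) \left(-63\right) = \left(\frac{17}{32} + 872\right) \left(-63\right) = \frac{27921}{32} \left(-63\right) = - \frac{1759023}{32}$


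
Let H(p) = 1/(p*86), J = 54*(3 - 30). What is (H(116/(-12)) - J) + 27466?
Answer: 72136453/2494 ≈ 28924.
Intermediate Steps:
J = -1458 (J = 54*(-27) = -1458)
H(p) = 1/(86*p) (H(p) = (1/86)/p = 1/(86*p))
(H(116/(-12)) - J) + 27466 = (1/(86*((116/(-12)))) - 1*(-1458)) + 27466 = (1/(86*((116*(-1/12)))) + 1458) + 27466 = (1/(86*(-29/3)) + 1458) + 27466 = ((1/86)*(-3/29) + 1458) + 27466 = (-3/2494 + 1458) + 27466 = 3636249/2494 + 27466 = 72136453/2494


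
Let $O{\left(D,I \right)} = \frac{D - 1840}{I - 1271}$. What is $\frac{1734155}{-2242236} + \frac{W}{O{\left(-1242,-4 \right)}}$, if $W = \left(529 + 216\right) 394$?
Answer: $\frac{419576580005645}{3455285676} \approx 1.2143 \cdot 10^{5}$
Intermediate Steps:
$O{\left(D,I \right)} = \frac{-1840 + D}{-1271 + I}$
$W = 293530$ ($W = 745 \cdot 394 = 293530$)
$\frac{1734155}{-2242236} + \frac{W}{O{\left(-1242,-4 \right)}} = \frac{1734155}{-2242236} + \frac{293530}{\frac{1}{-1271 - 4} \left(-1840 - 1242\right)} = 1734155 \left(- \frac{1}{2242236}\right) + \frac{293530}{\frac{1}{-1275} \left(-3082\right)} = - \frac{1734155}{2242236} + \frac{293530}{\left(- \frac{1}{1275}\right) \left(-3082\right)} = - \frac{1734155}{2242236} + \frac{293530}{\frac{3082}{1275}} = - \frac{1734155}{2242236} + 293530 \cdot \frac{1275}{3082} = - \frac{1734155}{2242236} + \frac{187125375}{1541} = \frac{419576580005645}{3455285676}$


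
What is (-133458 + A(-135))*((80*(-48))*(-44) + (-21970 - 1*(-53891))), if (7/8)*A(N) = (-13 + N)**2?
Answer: -152463456094/7 ≈ -2.1780e+10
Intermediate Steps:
A(N) = 8*(-13 + N)**2/7
(-133458 + A(-135))*((80*(-48))*(-44) + (-21970 - 1*(-53891))) = (-133458 + 8*(-13 - 135)**2/7)*((80*(-48))*(-44) + (-21970 - 1*(-53891))) = (-133458 + (8/7)*(-148)**2)*(-3840*(-44) + (-21970 + 53891)) = (-133458 + (8/7)*21904)*(168960 + 31921) = (-133458 + 175232/7)*200881 = -758974/7*200881 = -152463456094/7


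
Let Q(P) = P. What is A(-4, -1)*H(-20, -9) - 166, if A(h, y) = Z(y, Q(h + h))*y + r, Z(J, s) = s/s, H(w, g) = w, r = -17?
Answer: 194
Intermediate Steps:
Z(J, s) = 1
A(h, y) = -17 + y (A(h, y) = 1*y - 17 = y - 17 = -17 + y)
A(-4, -1)*H(-20, -9) - 166 = (-17 - 1)*(-20) - 166 = -18*(-20) - 166 = 360 - 166 = 194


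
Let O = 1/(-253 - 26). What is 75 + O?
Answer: 20924/279 ≈ 74.996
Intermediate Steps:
O = -1/279 (O = 1/(-279) = -1/279 ≈ -0.0035842)
75 + O = 75 - 1/279 = 20924/279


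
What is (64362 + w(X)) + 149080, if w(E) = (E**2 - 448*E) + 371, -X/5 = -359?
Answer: 2631678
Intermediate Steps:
X = 1795 (X = -5*(-359) = 1795)
w(E) = 371 + E**2 - 448*E
(64362 + w(X)) + 149080 = (64362 + (371 + 1795**2 - 448*1795)) + 149080 = (64362 + (371 + 3222025 - 804160)) + 149080 = (64362 + 2418236) + 149080 = 2482598 + 149080 = 2631678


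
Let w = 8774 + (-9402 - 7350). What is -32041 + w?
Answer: -40019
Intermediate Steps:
w = -7978 (w = 8774 - 16752 = -7978)
-32041 + w = -32041 - 7978 = -40019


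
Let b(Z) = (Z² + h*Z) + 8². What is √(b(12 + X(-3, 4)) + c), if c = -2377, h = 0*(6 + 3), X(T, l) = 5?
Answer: 2*I*√506 ≈ 44.989*I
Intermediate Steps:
h = 0 (h = 0*9 = 0)
b(Z) = 64 + Z² (b(Z) = (Z² + 0*Z) + 8² = (Z² + 0) + 64 = Z² + 64 = 64 + Z²)
√(b(12 + X(-3, 4)) + c) = √((64 + (12 + 5)²) - 2377) = √((64 + 17²) - 2377) = √((64 + 289) - 2377) = √(353 - 2377) = √(-2024) = 2*I*√506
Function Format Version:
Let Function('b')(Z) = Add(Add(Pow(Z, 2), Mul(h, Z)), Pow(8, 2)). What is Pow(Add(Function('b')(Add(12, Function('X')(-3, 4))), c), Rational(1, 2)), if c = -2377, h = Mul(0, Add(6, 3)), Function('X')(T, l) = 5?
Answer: Mul(2, I, Pow(506, Rational(1, 2))) ≈ Mul(44.989, I)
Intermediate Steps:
h = 0 (h = Mul(0, 9) = 0)
Function('b')(Z) = Add(64, Pow(Z, 2)) (Function('b')(Z) = Add(Add(Pow(Z, 2), Mul(0, Z)), Pow(8, 2)) = Add(Add(Pow(Z, 2), 0), 64) = Add(Pow(Z, 2), 64) = Add(64, Pow(Z, 2)))
Pow(Add(Function('b')(Add(12, Function('X')(-3, 4))), c), Rational(1, 2)) = Pow(Add(Add(64, Pow(Add(12, 5), 2)), -2377), Rational(1, 2)) = Pow(Add(Add(64, Pow(17, 2)), -2377), Rational(1, 2)) = Pow(Add(Add(64, 289), -2377), Rational(1, 2)) = Pow(Add(353, -2377), Rational(1, 2)) = Pow(-2024, Rational(1, 2)) = Mul(2, I, Pow(506, Rational(1, 2)))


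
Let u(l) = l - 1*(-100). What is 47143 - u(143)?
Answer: 46900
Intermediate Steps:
u(l) = 100 + l (u(l) = l + 100 = 100 + l)
47143 - u(143) = 47143 - (100 + 143) = 47143 - 1*243 = 47143 - 243 = 46900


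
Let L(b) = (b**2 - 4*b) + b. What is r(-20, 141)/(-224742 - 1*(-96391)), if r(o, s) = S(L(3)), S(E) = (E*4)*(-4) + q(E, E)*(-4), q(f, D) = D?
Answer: 0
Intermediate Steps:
L(b) = b**2 - 3*b
S(E) = -20*E (S(E) = (E*4)*(-4) + E*(-4) = (4*E)*(-4) - 4*E = -16*E - 4*E = -20*E)
r(o, s) = 0 (r(o, s) = -60*(-3 + 3) = -60*0 = -20*0 = 0)
r(-20, 141)/(-224742 - 1*(-96391)) = 0/(-224742 - 1*(-96391)) = 0/(-224742 + 96391) = 0/(-128351) = 0*(-1/128351) = 0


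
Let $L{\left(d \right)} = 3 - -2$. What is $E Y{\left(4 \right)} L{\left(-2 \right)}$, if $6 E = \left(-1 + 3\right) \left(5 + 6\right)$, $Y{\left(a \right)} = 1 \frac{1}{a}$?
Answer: $\frac{55}{12} \approx 4.5833$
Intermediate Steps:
$Y{\left(a \right)} = \frac{1}{a}$
$E = \frac{11}{3}$ ($E = \frac{\left(-1 + 3\right) \left(5 + 6\right)}{6} = \frac{2 \cdot 11}{6} = \frac{1}{6} \cdot 22 = \frac{11}{3} \approx 3.6667$)
$L{\left(d \right)} = 5$ ($L{\left(d \right)} = 3 + 2 = 5$)
$E Y{\left(4 \right)} L{\left(-2 \right)} = \frac{11}{3 \cdot 4} \cdot 5 = \frac{11}{3} \cdot \frac{1}{4} \cdot 5 = \frac{11}{12} \cdot 5 = \frac{55}{12}$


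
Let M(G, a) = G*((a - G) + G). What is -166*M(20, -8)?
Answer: 26560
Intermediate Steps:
M(G, a) = G*a
-166*M(20, -8) = -3320*(-8) = -166*(-160) = 26560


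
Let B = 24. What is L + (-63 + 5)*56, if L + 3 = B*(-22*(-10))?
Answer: 2029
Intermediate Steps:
L = 5277 (L = -3 + 24*(-22*(-10)) = -3 + 24*220 = -3 + 5280 = 5277)
L + (-63 + 5)*56 = 5277 + (-63 + 5)*56 = 5277 - 58*56 = 5277 - 3248 = 2029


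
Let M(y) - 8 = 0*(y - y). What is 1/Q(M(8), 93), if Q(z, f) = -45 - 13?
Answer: -1/58 ≈ -0.017241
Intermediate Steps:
M(y) = 8 (M(y) = 8 + 0*(y - y) = 8 + 0*0 = 8 + 0 = 8)
Q(z, f) = -58
1/Q(M(8), 93) = 1/(-58) = -1/58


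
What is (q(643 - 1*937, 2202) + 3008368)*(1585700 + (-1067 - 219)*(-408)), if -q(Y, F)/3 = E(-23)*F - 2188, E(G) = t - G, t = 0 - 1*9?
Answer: 6167499189824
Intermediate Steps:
t = -9 (t = 0 - 9 = -9)
E(G) = -9 - G
q(Y, F) = 6564 - 42*F (q(Y, F) = -3*((-9 - 1*(-23))*F - 2188) = -3*((-9 + 23)*F - 2188) = -3*(14*F - 2188) = -3*(-2188 + 14*F) = 6564 - 42*F)
(q(643 - 1*937, 2202) + 3008368)*(1585700 + (-1067 - 219)*(-408)) = ((6564 - 42*2202) + 3008368)*(1585700 + (-1067 - 219)*(-408)) = ((6564 - 92484) + 3008368)*(1585700 - 1286*(-408)) = (-85920 + 3008368)*(1585700 + 524688) = 2922448*2110388 = 6167499189824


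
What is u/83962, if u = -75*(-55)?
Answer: 4125/83962 ≈ 0.049129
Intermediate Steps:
u = 4125
u/83962 = 4125/83962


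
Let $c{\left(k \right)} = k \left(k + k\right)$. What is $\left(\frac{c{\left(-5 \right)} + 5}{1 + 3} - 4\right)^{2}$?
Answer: $\frac{1521}{16} \approx 95.063$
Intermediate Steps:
$c{\left(k \right)} = 2 k^{2}$ ($c{\left(k \right)} = k 2 k = 2 k^{2}$)
$\left(\frac{c{\left(-5 \right)} + 5}{1 + 3} - 4\right)^{2} = \left(\frac{2 \left(-5\right)^{2} + 5}{1 + 3} - 4\right)^{2} = \left(\frac{2 \cdot 25 + 5}{4} - 4\right)^{2} = \left(\left(50 + 5\right) \frac{1}{4} - 4\right)^{2} = \left(55 \cdot \frac{1}{4} - 4\right)^{2} = \left(\frac{55}{4} - 4\right)^{2} = \left(\frac{39}{4}\right)^{2} = \frac{1521}{16}$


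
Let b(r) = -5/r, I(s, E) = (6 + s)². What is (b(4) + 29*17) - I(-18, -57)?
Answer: 1391/4 ≈ 347.75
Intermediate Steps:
(b(4) + 29*17) - I(-18, -57) = (-5/4 + 29*17) - (6 - 18)² = (-5*¼ + 493) - 1*(-12)² = (-5/4 + 493) - 1*144 = 1967/4 - 144 = 1391/4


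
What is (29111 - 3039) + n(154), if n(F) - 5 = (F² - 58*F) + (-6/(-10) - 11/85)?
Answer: 694645/17 ≈ 40862.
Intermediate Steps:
n(F) = 93/17 + F² - 58*F (n(F) = 5 + ((F² - 58*F) + (-6/(-10) - 11/85)) = 5 + ((F² - 58*F) + (-6*(-⅒) - 11*1/85)) = 5 + ((F² - 58*F) + (⅗ - 11/85)) = 5 + ((F² - 58*F) + 8/17) = 5 + (8/17 + F² - 58*F) = 93/17 + F² - 58*F)
(29111 - 3039) + n(154) = (29111 - 3039) + (93/17 + 154² - 58*154) = 26072 + (93/17 + 23716 - 8932) = 26072 + 251421/17 = 694645/17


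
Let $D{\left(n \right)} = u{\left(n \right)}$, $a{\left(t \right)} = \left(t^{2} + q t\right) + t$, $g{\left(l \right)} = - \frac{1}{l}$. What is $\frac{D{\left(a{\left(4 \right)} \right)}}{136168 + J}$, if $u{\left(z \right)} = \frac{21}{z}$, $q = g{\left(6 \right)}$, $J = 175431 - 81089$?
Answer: $\frac{9}{1909940} \approx 4.7122 \cdot 10^{-6}$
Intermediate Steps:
$J = 94342$ ($J = 175431 - 81089 = 94342$)
$q = - \frac{1}{6} \approx -0.16667$
$a{\left(t \right)} = t^{2} + \frac{5 t}{6}$ ($a{\left(t \right)} = \left(t^{2} - \frac{t}{6}\right) + t = t^{2} + \frac{5 t}{6}$)
$D{\left(n \right)} = \frac{21}{n}$
$\frac{D{\left(a{\left(4 \right)} \right)}}{136168 + J} = \frac{21 \frac{1}{\frac{1}{6} \cdot 4 \left(5 + 6 \cdot 4\right)}}{136168 + 94342} = \frac{21 \frac{1}{\frac{1}{6} \cdot 4 \left(5 + 24\right)}}{230510} = \frac{21}{\frac{1}{6} \cdot 4 \cdot 29} \cdot \frac{1}{230510} = \frac{21}{\frac{58}{3}} \cdot \frac{1}{230510} = 21 \cdot \frac{3}{58} \cdot \frac{1}{230510} = \frac{63}{58} \cdot \frac{1}{230510} = \frac{9}{1909940}$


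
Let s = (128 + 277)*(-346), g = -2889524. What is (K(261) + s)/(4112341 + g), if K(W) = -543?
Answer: -140673/1222817 ≈ -0.11504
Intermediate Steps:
s = -140130 (s = 405*(-346) = -140130)
(K(261) + s)/(4112341 + g) = (-543 - 140130)/(4112341 - 2889524) = -140673/1222817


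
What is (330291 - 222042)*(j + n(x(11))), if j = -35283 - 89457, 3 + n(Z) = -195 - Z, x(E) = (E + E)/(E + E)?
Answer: -13524521811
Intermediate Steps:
x(E) = 1 (x(E) = (2*E)/((2*E)) = (2*E)*(1/(2*E)) = 1)
n(Z) = -198 - Z (n(Z) = -3 + (-195 - Z) = -198 - Z)
j = -124740
(330291 - 222042)*(j + n(x(11))) = (330291 - 222042)*(-124740 + (-198 - 1*1)) = 108249*(-124740 + (-198 - 1)) = 108249*(-124740 - 199) = 108249*(-124939) = -13524521811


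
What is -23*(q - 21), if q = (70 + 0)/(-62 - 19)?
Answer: 40733/81 ≈ 502.88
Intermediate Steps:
q = -70/81 (q = 70/(-81) = 70*(-1/81) = -70/81 ≈ -0.86420)
-23*(q - 21) = -23*(-70/81 - 21) = -23*(-1771/81) = 40733/81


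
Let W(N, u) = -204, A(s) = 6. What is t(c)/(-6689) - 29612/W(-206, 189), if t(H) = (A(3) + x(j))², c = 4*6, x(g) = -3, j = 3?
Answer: 49518208/341139 ≈ 145.16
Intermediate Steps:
c = 24
t(H) = 9 (t(H) = (6 - 3)² = 3² = 9)
t(c)/(-6689) - 29612/W(-206, 189) = 9/(-6689) - 29612/(-204) = 9*(-1/6689) - 29612*(-1/204) = -9/6689 + 7403/51 = 49518208/341139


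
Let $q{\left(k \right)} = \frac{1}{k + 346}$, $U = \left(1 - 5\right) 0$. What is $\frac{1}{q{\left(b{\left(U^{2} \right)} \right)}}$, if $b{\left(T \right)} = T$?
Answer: $346$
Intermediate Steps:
$U = 0$ ($U = \left(-4\right) 0 = 0$)
$q{\left(k \right)} = \frac{1}{346 + k}$
$\frac{1}{q{\left(b{\left(U^{2} \right)} \right)}} = \frac{1}{\frac{1}{346 + 0^{2}}} = \frac{1}{\frac{1}{346 + 0}} = \frac{1}{\frac{1}{346}} = 346$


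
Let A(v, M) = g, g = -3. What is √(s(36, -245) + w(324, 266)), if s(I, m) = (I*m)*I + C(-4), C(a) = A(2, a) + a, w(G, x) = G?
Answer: I*√317203 ≈ 563.21*I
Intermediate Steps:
A(v, M) = -3
C(a) = -3 + a
s(I, m) = -7 + m*I² (s(I, m) = (I*m)*I + (-3 - 4) = m*I² - 7 = -7 + m*I²)
√(s(36, -245) + w(324, 266)) = √((-7 - 245*36²) + 324) = √((-7 - 245*1296) + 324) = √((-7 - 317520) + 324) = √(-317527 + 324) = √(-317203) = I*√317203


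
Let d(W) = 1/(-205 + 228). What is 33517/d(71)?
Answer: 770891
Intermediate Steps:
d(W) = 1/23
33517/d(71) = 33517/(1/23) = 33517*23 = 770891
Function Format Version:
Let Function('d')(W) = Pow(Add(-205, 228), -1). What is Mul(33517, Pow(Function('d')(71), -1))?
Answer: 770891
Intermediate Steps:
Function('d')(W) = Rational(1, 23) (Function('d')(W) = Pow(23, -1) = Rational(1, 23))
Mul(33517, Pow(Function('d')(71), -1)) = Mul(33517, Pow(Rational(1, 23), -1)) = Mul(33517, 23) = 770891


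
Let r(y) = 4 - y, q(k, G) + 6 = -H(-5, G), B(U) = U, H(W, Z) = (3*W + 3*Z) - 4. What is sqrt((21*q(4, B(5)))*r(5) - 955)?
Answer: I*sqrt(913) ≈ 30.216*I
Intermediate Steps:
H(W, Z) = -4 + 3*W + 3*Z
q(k, G) = 13 - 3*G (q(k, G) = -6 - (-4 + 3*(-5) + 3*G) = -6 - (-4 - 15 + 3*G) = -6 - (-19 + 3*G) = -6 + (19 - 3*G) = 13 - 3*G)
sqrt((21*q(4, B(5)))*r(5) - 955) = sqrt((21*(13 - 3*5))*(4 - 1*5) - 955) = sqrt((21*(13 - 15))*(4 - 5) - 955) = sqrt((21*(-2))*(-1) - 955) = sqrt(-42*(-1) - 955) = sqrt(42 - 955) = sqrt(-913) = I*sqrt(913)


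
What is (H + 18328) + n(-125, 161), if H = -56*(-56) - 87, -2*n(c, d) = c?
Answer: 42879/2 ≈ 21440.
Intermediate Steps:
n(c, d) = -c/2
H = 3049 (H = 3136 - 87 = 3049)
(H + 18328) + n(-125, 161) = (3049 + 18328) - ½*(-125) = 21377 + 125/2 = 42879/2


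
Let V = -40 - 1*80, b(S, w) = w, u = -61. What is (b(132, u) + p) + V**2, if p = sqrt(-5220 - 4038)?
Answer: 14339 + I*sqrt(9258) ≈ 14339.0 + 96.219*I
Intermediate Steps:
V = -120 (V = -40 - 80 = -120)
p = I*sqrt(9258) (p = sqrt(-9258) = I*sqrt(9258) ≈ 96.219*I)
(b(132, u) + p) + V**2 = (-61 + I*sqrt(9258)) + (-120)**2 = (-61 + I*sqrt(9258)) + 14400 = 14339 + I*sqrt(9258)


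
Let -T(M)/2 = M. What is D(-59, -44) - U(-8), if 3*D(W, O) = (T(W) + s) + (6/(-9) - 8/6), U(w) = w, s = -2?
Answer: 46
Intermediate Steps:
T(M) = -2*M
D(W, O) = -4/3 - 2*W/3 (D(W, O) = ((-2*W - 2) + (6/(-9) - 8/6))/3 = ((-2 - 2*W) + (6*(-1/9) - 8*1/6))/3 = ((-2 - 2*W) + (-2/3 - 4/3))/3 = ((-2 - 2*W) - 2)/3 = (-4 - 2*W)/3 = -4/3 - 2*W/3)
D(-59, -44) - U(-8) = (-4/3 - 2/3*(-59)) - 1*(-8) = (-4/3 + 118/3) + 8 = 38 + 8 = 46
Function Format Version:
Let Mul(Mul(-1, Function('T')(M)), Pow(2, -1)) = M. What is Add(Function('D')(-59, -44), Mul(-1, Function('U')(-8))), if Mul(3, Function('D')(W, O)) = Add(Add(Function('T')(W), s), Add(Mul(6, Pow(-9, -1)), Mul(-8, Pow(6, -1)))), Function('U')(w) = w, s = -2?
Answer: 46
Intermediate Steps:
Function('T')(M) = Mul(-2, M)
Function('D')(W, O) = Add(Rational(-4, 3), Mul(Rational(-2, 3), W)) (Function('D')(W, O) = Mul(Rational(1, 3), Add(Add(Mul(-2, W), -2), Add(Mul(6, Pow(-9, -1)), Mul(-8, Pow(6, -1))))) = Mul(Rational(1, 3), Add(Add(-2, Mul(-2, W)), Add(Mul(6, Rational(-1, 9)), Mul(-8, Rational(1, 6))))) = Mul(Rational(1, 3), Add(Add(-2, Mul(-2, W)), Add(Rational(-2, 3), Rational(-4, 3)))) = Mul(Rational(1, 3), Add(Add(-2, Mul(-2, W)), -2)) = Mul(Rational(1, 3), Add(-4, Mul(-2, W))) = Add(Rational(-4, 3), Mul(Rational(-2, 3), W)))
Add(Function('D')(-59, -44), Mul(-1, Function('U')(-8))) = Add(Add(Rational(-4, 3), Mul(Rational(-2, 3), -59)), Mul(-1, -8)) = Add(Add(Rational(-4, 3), Rational(118, 3)), 8) = Add(38, 8) = 46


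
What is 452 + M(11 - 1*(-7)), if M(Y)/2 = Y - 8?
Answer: 472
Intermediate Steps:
M(Y) = -16 + 2*Y (M(Y) = 2*(Y - 8) = 2*(-8 + Y) = -16 + 2*Y)
452 + M(11 - 1*(-7)) = 452 + (-16 + 2*(11 - 1*(-7))) = 452 + (-16 + 2*(11 + 7)) = 452 + (-16 + 2*18) = 452 + (-16 + 36) = 452 + 20 = 472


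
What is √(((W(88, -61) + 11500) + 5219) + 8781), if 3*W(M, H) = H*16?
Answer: 2*√56643/3 ≈ 158.67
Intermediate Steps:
W(M, H) = 16*H/3 (W(M, H) = (H*16)/3 = (16*H)/3 = 16*H/3)
√(((W(88, -61) + 11500) + 5219) + 8781) = √((((16/3)*(-61) + 11500) + 5219) + 8781) = √(((-976/3 + 11500) + 5219) + 8781) = √((33524/3 + 5219) + 8781) = √(49181/3 + 8781) = √(75524/3) = 2*√56643/3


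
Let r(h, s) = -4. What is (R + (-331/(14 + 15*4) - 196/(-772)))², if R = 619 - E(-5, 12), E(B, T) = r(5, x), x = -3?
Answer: 78100151330041/203975524 ≈ 3.8289e+5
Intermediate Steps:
E(B, T) = -4
R = 623 (R = 619 - 1*(-4) = 619 + 4 = 623)
(R + (-331/(14 + 15*4) - 196/(-772)))² = (623 + (-331/(14 + 15*4) - 196/(-772)))² = (623 + (-331/(14 + 60) - 196*(-1/772)))² = (623 + (-331/74 + 49/193))² = (623 - 60257/14282)² = (8837429/14282)² = 78100151330041/203975524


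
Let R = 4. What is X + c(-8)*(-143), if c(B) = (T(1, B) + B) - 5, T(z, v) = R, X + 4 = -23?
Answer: 1260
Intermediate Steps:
X = -27 (X = -4 - 23 = -27)
T(z, v) = 4
c(B) = -1 + B (c(B) = (4 + B) - 5 = -1 + B)
X + c(-8)*(-143) = -27 + (-1 - 8)*(-143) = -27 - 9*(-143) = -27 + 1287 = 1260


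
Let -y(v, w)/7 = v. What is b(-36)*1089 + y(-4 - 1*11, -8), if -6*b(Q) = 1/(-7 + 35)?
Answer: 5517/56 ≈ 98.518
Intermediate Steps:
y(v, w) = -7*v
b(Q) = -1/168 (b(Q) = -1/(6*(-7 + 35)) = -⅙/28 = -⅙*1/28 = -1/168)
b(-36)*1089 + y(-4 - 1*11, -8) = -1/168*1089 - 7*(-4 - 1*11) = -363/56 - 7*(-4 - 11) = -363/56 - 7*(-15) = -363/56 + 105 = 5517/56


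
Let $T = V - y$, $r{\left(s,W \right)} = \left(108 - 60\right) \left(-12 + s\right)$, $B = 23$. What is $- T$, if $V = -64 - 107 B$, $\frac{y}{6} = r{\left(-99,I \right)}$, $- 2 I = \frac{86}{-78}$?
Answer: $-29443$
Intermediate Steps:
$I = \frac{43}{78}$ ($I = - \frac{86 \frac{1}{-78}}{2} = - \frac{86 \left(- \frac{1}{78}\right)}{2} = \left(- \frac{1}{2}\right) \left(- \frac{43}{39}\right) = \frac{43}{78} \approx 0.55128$)
$r{\left(s,W \right)} = -576 + 48 s$ ($r{\left(s,W \right)} = 48 \left(-12 + s\right) = -576 + 48 s$)
$y = -31968$ ($y = 6 \left(-576 + 48 \left(-99\right)\right) = 6 \left(-576 - 4752\right) = 6 \left(-5328\right) = -31968$)
$V = -2525$ ($V = -64 - 2461 = -2525$)
$T = 29443$ ($T = -2525 - -31968 = -2525 + 31968 = 29443$)
$- T = \left(-1\right) 29443 = -29443$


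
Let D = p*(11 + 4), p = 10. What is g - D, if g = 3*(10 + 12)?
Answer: -84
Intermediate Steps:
D = 150 (D = 10*(11 + 4) = 10*15 = 150)
g = 66 (g = 3*22 = 66)
g - D = 66 - 1*150 = 66 - 150 = -84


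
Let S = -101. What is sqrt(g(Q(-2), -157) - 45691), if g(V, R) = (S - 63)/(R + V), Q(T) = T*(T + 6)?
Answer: I*sqrt(1243910415)/165 ≈ 213.75*I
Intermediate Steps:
Q(T) = T*(6 + T)
g(V, R) = -164/(R + V) (g(V, R) = (-101 - 63)/(R + V) = -164/(R + V))
sqrt(g(Q(-2), -157) - 45691) = sqrt(-164/(-157 - 2*(6 - 2)) - 45691) = sqrt(-164/(-157 - 2*4) - 45691) = sqrt(-164/(-157 - 8) - 45691) = sqrt(-164/(-165) - 45691) = sqrt(-164*(-1/165) - 45691) = sqrt(164/165 - 45691) = sqrt(-7538851/165) = I*sqrt(1243910415)/165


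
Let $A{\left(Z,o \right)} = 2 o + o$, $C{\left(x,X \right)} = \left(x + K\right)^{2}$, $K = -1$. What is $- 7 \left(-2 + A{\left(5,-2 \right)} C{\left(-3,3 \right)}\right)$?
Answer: $686$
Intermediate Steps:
$C{\left(x,X \right)} = \left(-1 + x\right)^{2}$ ($C{\left(x,X \right)} = \left(x - 1\right)^{2} = \left(-1 + x\right)^{2}$)
$A{\left(Z,o \right)} = 3 o$
$- 7 \left(-2 + A{\left(5,-2 \right)} C{\left(-3,3 \right)}\right) = - 7 \left(-2 + 3 \left(-2\right) \left(-1 - 3\right)^{2}\right) = - 7 \left(-2 - 6 \left(-4\right)^{2}\right) = - 7 \left(-2 - 96\right) = \left(-7\right) \left(-98\right) = 686$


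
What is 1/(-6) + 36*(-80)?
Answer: -17281/6 ≈ -2880.2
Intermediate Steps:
1/(-6) + 36*(-80) = -⅙ - 2880 = -17281/6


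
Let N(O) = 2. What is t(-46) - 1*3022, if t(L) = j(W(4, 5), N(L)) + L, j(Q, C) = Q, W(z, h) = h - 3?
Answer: -3066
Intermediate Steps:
W(z, h) = -3 + h
t(L) = 2 + L (t(L) = (-3 + 5) + L = 2 + L)
t(-46) - 1*3022 = (2 - 46) - 1*3022 = -44 - 3022 = -3066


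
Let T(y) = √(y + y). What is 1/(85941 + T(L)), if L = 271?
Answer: 85941/7385854939 - √542/7385854939 ≈ 1.1633e-5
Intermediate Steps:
T(y) = √2*√y (T(y) = √(2*y) = √2*√y)
1/(85941 + T(L)) = 1/(85941 + √2*√271) = 1/(85941 + √542)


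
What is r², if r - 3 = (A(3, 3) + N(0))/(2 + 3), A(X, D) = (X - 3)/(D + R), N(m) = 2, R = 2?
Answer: 289/25 ≈ 11.560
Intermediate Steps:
A(X, D) = (-3 + X)/(2 + D) (A(X, D) = (X - 3)/(D + 2) = (-3 + X)/(2 + D))
r = 17/5 (r = 3 + ((-3 + 3)/(2 + 3) + 2)/(2 + 3) = 3 + (0/5 + 2)/5 = 3 + ((⅕)*0 + 2)*(⅕) = 3 + (0 + 2)*(⅕) = 3 + 2*(⅕) = 3 + ⅖ = 17/5 ≈ 3.4000)
r² = (17/5)² = 289/25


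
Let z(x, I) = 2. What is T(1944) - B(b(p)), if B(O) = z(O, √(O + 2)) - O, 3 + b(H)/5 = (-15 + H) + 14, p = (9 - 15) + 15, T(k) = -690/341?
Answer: 7153/341 ≈ 20.977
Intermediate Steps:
T(k) = -690/341 (T(k) = -690*1/341 = -690/341)
p = 9 (p = -6 + 15 = 9)
b(H) = -20 + 5*H (b(H) = -15 + 5*((-15 + H) + 14) = -15 + 5*(-1 + H) = -15 + (-5 + 5*H) = -20 + 5*H)
B(O) = 2 - O
T(1944) - B(b(p)) = -690/341 - (2 - (-20 + 5*9)) = -690/341 - (2 - (-20 + 45)) = -690/341 - (2 - 1*25) = -690/341 - (2 - 25) = -690/341 - 1*(-23) = -690/341 + 23 = 7153/341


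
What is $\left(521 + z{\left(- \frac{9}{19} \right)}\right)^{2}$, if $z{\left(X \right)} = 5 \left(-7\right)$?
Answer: $236196$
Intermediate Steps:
$z{\left(X \right)} = -35$
$\left(521 + z{\left(- \frac{9}{19} \right)}\right)^{2} = \left(521 - 35\right)^{2} = 486^{2} = 236196$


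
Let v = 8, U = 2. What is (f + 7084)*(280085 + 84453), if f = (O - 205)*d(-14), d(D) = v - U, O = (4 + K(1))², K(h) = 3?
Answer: 2241179624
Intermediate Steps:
O = 49 (O = (4 + 3)² = 7² = 49)
d(D) = 6 (d(D) = 8 - 1*2 = 8 - 2 = 6)
f = -936 (f = (49 - 205)*6 = -156*6 = -936)
(f + 7084)*(280085 + 84453) = (-936 + 7084)*(280085 + 84453) = 6148*364538 = 2241179624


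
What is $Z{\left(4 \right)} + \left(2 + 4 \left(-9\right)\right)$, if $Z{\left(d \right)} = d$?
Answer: $-30$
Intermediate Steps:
$Z{\left(4 \right)} + \left(2 + 4 \left(-9\right)\right) = 4 + \left(2 + 4 \left(-9\right)\right) = 4 + \left(2 - 36\right) = 4 - 34 = -30$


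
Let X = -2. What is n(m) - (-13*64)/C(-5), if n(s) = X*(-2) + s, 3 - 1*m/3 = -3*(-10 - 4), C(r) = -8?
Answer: -217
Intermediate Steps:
m = -117 (m = 9 - (-9)*(-10 - 4) = 9 - (-9)*(-14) = 9 - 3*42 = 9 - 126 = -117)
n(s) = 4 + s (n(s) = -2*(-2) + s = 4 + s)
n(m) - (-13*64)/C(-5) = (4 - 117) - (-13*64)/(-8) = -113 - (-832)*(-1)/8 = -113 - 1*104 = -113 - 104 = -217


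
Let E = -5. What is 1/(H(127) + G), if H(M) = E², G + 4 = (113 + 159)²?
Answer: 1/74005 ≈ 1.3513e-5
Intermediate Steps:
G = 73980 (G = -4 + (113 + 159)² = -4 + 272² = -4 + 73984 = 73980)
H(M) = 25 (H(M) = (-5)² = 25)
1/(H(127) + G) = 1/(25 + 73980) = 1/74005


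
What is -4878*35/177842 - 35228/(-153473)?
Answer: -1424101951/1949567519 ≈ -0.73047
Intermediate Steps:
-4878*35/177842 - 35228/(-153473) = -170730*1/177842 - 35228*(-1/153473) = -12195/12703 + 35228/153473 = -1424101951/1949567519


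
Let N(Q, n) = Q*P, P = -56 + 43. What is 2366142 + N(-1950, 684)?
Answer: 2391492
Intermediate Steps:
P = -13
N(Q, n) = -13*Q (N(Q, n) = Q*(-13) = -13*Q)
2366142 + N(-1950, 684) = 2366142 - 13*(-1950) = 2366142 + 25350 = 2391492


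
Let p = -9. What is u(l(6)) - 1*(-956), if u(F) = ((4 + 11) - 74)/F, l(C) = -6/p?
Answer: 1735/2 ≈ 867.50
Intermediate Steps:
l(C) = ⅔ (l(C) = -6/(-9) = -6*(-⅑) = ⅔)
u(F) = -59/F (u(F) = (15 - 74)/F = -59/F)
u(l(6)) - 1*(-956) = -59/⅔ - 1*(-956) = -59*3/2 + 956 = -177/2 + 956 = 1735/2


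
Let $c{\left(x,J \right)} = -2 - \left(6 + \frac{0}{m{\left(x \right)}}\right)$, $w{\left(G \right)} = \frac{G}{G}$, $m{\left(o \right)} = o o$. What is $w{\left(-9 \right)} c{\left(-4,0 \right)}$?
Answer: $-8$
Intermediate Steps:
$m{\left(o \right)} = o^{2}$
$w{\left(G \right)} = 1$
$c{\left(x,J \right)} = -8$ ($c{\left(x,J \right)} = -2 - \left(6 + \frac{0}{x^{2}}\right) = -2 + \left(-6 + 0\right) = -2 - 6 = -8$)
$w{\left(-9 \right)} c{\left(-4,0 \right)} = 1 \left(-8\right) = -8$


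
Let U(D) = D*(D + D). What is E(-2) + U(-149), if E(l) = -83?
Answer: 44319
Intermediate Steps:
U(D) = 2*D**2 (U(D) = D*(2*D) = 2*D**2)
E(-2) + U(-149) = -83 + 2*(-149)**2 = -83 + 2*22201 = -83 + 44402 = 44319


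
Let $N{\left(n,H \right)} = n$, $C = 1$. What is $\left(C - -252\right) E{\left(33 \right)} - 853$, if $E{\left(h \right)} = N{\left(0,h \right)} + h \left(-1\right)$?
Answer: $-9202$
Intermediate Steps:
$E{\left(h \right)} = - h$ ($E{\left(h \right)} = 0 + h \left(-1\right) = 0 - h = - h$)
$\left(C - -252\right) E{\left(33 \right)} - 853 = \left(1 - -252\right) \left(\left(-1\right) 33\right) - 853 = \left(1 + 252\right) \left(-33\right) - 853 = 253 \left(-33\right) - 853 = -8349 - 853 = -9202$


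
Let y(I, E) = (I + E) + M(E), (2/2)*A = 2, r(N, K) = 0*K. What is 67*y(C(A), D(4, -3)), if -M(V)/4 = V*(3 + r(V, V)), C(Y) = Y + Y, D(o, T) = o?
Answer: -2680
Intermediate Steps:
r(N, K) = 0
A = 2
C(Y) = 2*Y
M(V) = -12*V (M(V) = -4*V*(3 + 0) = -4*V*3 = -12*V)
y(I, E) = I - 11*E (y(I, E) = (I + E) - 12*E = (E + I) - 12*E = I - 11*E)
67*y(C(A), D(4, -3)) = 67*(2*2 - 11*4) = 67*(4 - 44) = 67*(-40) = -2680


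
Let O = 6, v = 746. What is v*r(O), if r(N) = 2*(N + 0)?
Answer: 8952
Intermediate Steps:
r(N) = 2*N
v*r(O) = 746*(2*6) = 746*12 = 8952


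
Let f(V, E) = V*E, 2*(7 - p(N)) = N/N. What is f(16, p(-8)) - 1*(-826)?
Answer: 930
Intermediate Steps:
p(N) = 13/2 (p(N) = 7 - N/(2*N) = 7 - ½*1 = 7 - ½ = 13/2)
f(V, E) = E*V
f(16, p(-8)) - 1*(-826) = (13/2)*16 - 1*(-826) = 104 + 826 = 930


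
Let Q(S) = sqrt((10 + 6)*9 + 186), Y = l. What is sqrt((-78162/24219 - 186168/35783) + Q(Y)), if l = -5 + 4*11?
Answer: sqrt(-78164257016777646 + 9272159470954809*sqrt(330))/96292053 ≈ 3.1202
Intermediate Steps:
l = 39 (l = -5 + 44 = 39)
Y = 39
Q(S) = sqrt(330) (Q(S) = sqrt(16*9 + 186) = sqrt(144 + 186) = sqrt(330))
sqrt((-78162/24219 - 186168/35783) + Q(Y)) = sqrt((-78162/24219 - 186168/35783) + sqrt(330)) = sqrt((-78162*1/24219 - 186168*1/35783) + sqrt(330)) = sqrt((-26054/8073 - 186168/35783) + sqrt(330)) = sqrt(-2435224546/288876159 + sqrt(330))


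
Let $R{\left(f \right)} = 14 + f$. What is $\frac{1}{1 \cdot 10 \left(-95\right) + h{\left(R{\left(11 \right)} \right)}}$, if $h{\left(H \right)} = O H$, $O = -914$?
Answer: $- \frac{1}{23800} \approx -4.2017 \cdot 10^{-5}$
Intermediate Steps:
$h{\left(H \right)} = - 914 H$
$\frac{1}{1 \cdot 10 \left(-95\right) + h{\left(R{\left(11 \right)} \right)}} = \frac{1}{1 \cdot 10 \left(-95\right) - 914 \left(14 + 11\right)} = \frac{1}{10 \left(-95\right) - 22850} = \frac{1}{-950 - 22850} = \frac{1}{-23800} = - \frac{1}{23800}$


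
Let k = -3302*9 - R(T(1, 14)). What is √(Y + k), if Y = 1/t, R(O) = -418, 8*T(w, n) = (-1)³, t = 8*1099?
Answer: I*√566217106602/4396 ≈ 171.17*I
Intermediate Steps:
t = 8792
T(w, n) = -⅛ (T(w, n) = (⅛)*(-1)³ = (⅛)*(-1) = -⅛)
k = -29300 (k = -3302*9 - 1*(-418) = -29718 + 418 = -29300)
Y = 1/8792 ≈ 0.00011374
√(Y + k) = √(1/8792 - 29300) = √(-257605599/8792) = I*√566217106602/4396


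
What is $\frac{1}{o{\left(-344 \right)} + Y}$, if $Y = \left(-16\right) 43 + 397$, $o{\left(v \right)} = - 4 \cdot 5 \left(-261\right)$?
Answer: $\frac{1}{4929} \approx 0.00020288$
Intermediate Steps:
$o{\left(v \right)} = 5220$ ($o{\left(v \right)} = \left(-4\right) \left(-1305\right) = 5220$)
$Y = -291$ ($Y = -688 + 397 = -291$)
$\frac{1}{o{\left(-344 \right)} + Y} = \frac{1}{5220 - 291} = \frac{1}{4929}$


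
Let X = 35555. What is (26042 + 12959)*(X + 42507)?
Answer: 3044496062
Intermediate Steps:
(26042 + 12959)*(X + 42507) = (26042 + 12959)*(35555 + 42507) = 39001*78062 = 3044496062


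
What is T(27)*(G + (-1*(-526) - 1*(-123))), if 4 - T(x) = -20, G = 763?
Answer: 33888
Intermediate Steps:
T(x) = 24 (T(x) = 4 - 1*(-20) = 4 + 20 = 24)
T(27)*(G + (-1*(-526) - 1*(-123))) = 24*(763 + (-1*(-526) - 1*(-123))) = 24*(763 + (526 + 123)) = 24*(763 + 649) = 24*1412 = 33888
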